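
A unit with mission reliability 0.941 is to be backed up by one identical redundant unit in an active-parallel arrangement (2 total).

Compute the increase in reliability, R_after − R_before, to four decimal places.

0.0555

R_before = 0.941
R_after = 1 − (1 − 0.941)^2 = 0.9965
ΔR = 0.9965 − 0.941 = 0.0555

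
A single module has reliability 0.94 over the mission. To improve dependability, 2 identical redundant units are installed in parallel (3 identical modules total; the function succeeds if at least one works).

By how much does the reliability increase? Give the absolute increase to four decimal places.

R_before = 0.94
R_after = 1 − (1 − 0.94)^3 = 0.9998
ΔR = 0.9998 − 0.94 = 0.0598

0.0598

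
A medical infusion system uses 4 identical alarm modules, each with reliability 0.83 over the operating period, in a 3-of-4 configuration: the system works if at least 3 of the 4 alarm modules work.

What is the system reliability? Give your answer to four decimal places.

R = Σ_{i=3}^{4} C(4,i) p^i (1−p)^{4−i} with p = 0.83
C(4,3)·0.83^3·0.17^1 = 0.388815
C(4,4)·0.83^4·0.17^0 = 0.474583
Sum = 0.8634

0.8634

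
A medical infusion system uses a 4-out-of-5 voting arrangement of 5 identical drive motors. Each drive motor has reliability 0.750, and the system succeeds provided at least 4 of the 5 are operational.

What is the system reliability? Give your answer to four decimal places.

0.6328

R = Σ_{i=4}^{5} C(5,i) p^i (1−p)^{5−i} with p = 0.750
C(5,4)·0.750^4·0.250^1 = 0.395508
C(5,5)·0.750^5·0.250^0 = 0.237305
Sum = 0.6328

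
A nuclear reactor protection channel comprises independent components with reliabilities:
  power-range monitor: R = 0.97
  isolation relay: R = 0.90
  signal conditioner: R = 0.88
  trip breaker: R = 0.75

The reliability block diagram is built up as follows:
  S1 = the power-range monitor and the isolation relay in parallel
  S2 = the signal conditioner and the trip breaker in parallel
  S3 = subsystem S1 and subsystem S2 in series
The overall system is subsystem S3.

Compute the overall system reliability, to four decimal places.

Parallel (power-range monitor and isolation relay): 1 − (1 − 0.970000)(1 − 0.900000) = 0.997000
Parallel (signal conditioner and trip breaker): 1 − (1 − 0.880000)(1 − 0.750000) = 0.970000
Series ([0.997000] and [0.970000]): 0.997000 × 0.970000 = 0.9671

0.9671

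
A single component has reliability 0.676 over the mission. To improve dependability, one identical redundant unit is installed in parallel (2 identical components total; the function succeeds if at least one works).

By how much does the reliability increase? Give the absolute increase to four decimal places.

0.2190

R_before = 0.676
R_after = 1 − (1 − 0.676)^2 = 0.8950
ΔR = 0.8950 − 0.676 = 0.2190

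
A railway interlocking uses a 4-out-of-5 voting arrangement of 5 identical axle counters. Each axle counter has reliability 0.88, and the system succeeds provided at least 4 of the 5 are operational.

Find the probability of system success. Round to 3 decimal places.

0.888

R = Σ_{i=4}^{5} C(5,i) p^i (1−p)^{5−i} with p = 0.88
C(5,4)·0.88^4·0.12^1 = 0.35982
C(5,5)·0.88^5·0.12^0 = 0.52773
Sum = 0.888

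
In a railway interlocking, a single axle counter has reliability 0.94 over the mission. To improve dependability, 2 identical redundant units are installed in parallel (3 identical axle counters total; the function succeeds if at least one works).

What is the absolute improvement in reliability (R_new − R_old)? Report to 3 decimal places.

R_before = 0.94
R_after = 1 − (1 − 0.94)^3 = 1.000
ΔR = 1.000 − 0.94 = 0.060

0.060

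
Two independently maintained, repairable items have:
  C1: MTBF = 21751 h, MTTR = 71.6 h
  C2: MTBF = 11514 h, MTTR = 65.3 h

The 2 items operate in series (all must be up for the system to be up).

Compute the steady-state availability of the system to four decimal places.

A(C1) = MTBF/(MTBF+MTTR) = 21751/(21751+71.6) = 0.996719
A(C2) = MTBF/(MTBF+MTTR) = 11514/(11514+65.3) = 0.994361
Series availability: 0.996719 × 0.994361 = 0.9911

0.9911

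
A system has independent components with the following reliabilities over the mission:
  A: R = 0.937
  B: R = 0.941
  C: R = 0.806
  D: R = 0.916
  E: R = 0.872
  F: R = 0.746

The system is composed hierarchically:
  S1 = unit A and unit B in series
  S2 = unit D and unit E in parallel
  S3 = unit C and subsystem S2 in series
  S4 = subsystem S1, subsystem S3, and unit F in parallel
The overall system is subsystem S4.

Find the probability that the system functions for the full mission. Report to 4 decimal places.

0.9939

Series (A and B): 0.937000 × 0.941000 = 0.881717
Parallel (D and E): 1 − (1 − 0.916000)(1 − 0.872000) = 0.989248
Series (C and [0.989248]): 0.806000 × 0.989248 = 0.797334
Parallel ([0.881717], [0.797334], and F): 1 − (1 − 0.881717)(1 − 0.797334)(1 − 0.746000) = 0.9939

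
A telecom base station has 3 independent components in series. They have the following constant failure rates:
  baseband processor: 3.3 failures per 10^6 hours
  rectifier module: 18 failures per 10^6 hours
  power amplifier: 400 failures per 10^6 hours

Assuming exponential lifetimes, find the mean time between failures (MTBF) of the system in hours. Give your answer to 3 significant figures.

Series of exponential components: λ_sys = Σ λ_i
λ_sys = 0.0000033 + 0.000018 + 0.00040 = 4.2130e-04 /h
MTBF = 1 / λ_sys = 2370 h

2370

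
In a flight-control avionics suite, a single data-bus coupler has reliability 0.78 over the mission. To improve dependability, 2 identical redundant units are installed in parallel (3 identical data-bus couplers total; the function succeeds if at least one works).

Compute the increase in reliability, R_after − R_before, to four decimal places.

0.2094

R_before = 0.78
R_after = 1 − (1 − 0.78)^3 = 0.9894
ΔR = 0.9894 − 0.78 = 0.2094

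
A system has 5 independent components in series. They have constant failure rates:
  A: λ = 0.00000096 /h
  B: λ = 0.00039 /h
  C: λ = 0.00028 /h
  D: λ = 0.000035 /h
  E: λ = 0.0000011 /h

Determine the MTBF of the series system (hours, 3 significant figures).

1410

Series of exponential components: λ_sys = Σ λ_i
λ_sys = 0.00000096 + 0.00039 + 0.00028 + 0.000035 + 0.0000011 = 7.0706e-04 /h
MTBF = 1 / λ_sys = 1410 h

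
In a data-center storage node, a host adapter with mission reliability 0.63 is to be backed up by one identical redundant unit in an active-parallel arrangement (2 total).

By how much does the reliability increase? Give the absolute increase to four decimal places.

0.2331

R_before = 0.63
R_after = 1 − (1 − 0.63)^2 = 0.8631
ΔR = 0.8631 − 0.63 = 0.2331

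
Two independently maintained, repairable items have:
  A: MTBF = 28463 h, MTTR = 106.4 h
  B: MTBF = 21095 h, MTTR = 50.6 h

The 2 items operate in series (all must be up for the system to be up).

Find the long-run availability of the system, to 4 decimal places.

0.9939

A(A) = MTBF/(MTBF+MTTR) = 28463/(28463+106.4) = 0.996276
A(B) = MTBF/(MTBF+MTTR) = 21095/(21095+50.6) = 0.997607
Series availability: 0.996276 × 0.997607 = 0.9939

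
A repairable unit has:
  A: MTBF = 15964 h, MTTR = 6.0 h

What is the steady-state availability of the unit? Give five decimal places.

0.99962

A(A) = MTBF/(MTBF+MTTR) = 15964/(15964+6.0) = 0.99962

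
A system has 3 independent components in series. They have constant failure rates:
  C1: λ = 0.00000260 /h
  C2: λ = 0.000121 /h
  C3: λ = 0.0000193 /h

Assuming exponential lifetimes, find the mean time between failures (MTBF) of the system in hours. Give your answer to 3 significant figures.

Series of exponential components: λ_sys = Σ λ_i
λ_sys = 0.00000260 + 0.000121 + 0.0000193 = 1.4290e-04 /h
MTBF = 1 / λ_sys = 7000 h

7000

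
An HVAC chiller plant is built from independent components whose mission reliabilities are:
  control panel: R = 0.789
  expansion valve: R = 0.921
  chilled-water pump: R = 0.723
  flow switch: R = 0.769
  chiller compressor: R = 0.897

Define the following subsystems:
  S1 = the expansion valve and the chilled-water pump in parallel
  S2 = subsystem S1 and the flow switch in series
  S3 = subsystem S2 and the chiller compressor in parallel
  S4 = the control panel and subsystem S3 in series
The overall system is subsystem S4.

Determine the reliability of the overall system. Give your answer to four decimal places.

Parallel (expansion valve and chilled-water pump): 1 − (1 − 0.921000)(1 − 0.723000) = 0.978117
Series ([0.978117] and flow switch): 0.978117 × 0.769000 = 0.752172
Parallel ([0.752172] and chiller compressor): 1 − (1 − 0.752172)(1 − 0.897000) = 0.974474
Series (control panel and [0.974474]): 0.789000 × 0.974474 = 0.7689

0.7689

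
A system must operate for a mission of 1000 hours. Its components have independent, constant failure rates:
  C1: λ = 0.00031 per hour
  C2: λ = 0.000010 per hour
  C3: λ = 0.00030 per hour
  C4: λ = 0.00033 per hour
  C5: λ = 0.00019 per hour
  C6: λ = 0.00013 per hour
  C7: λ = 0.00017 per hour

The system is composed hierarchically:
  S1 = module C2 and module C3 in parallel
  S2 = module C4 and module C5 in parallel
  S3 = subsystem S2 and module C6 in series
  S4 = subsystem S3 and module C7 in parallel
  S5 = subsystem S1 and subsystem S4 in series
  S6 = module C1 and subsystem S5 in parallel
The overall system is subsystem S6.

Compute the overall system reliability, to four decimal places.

R(C1) = exp(−0.00031 × 1000) = 0.733447
R(C2) = exp(−0.000010 × 1000) = 0.990050
R(C3) = exp(−0.00030 × 1000) = 0.740818
R(C4) = exp(−0.00033 × 1000) = 0.718924
R(C5) = exp(−0.00019 × 1000) = 0.826959
R(C6) = exp(−0.00013 × 1000) = 0.878095
R(C7) = exp(−0.00017 × 1000) = 0.843665
Parallel (C2 and C3): 1 − (1 − 0.990050)(1 − 0.740818) = 0.997421
Parallel (C4 and C5): 1 − (1 − 0.718924)(1 − 0.826959) = 0.951362
Series ([0.951362] and C6): 0.951362 × 0.878095 = 0.835386
Parallel ([0.835386] and C7): 1 − (1 − 0.835386)(1 − 0.843665) = 0.974265
Series ([0.997421] and [0.974265]): 0.997421 × 0.974265 = 0.971752
Parallel (C1 and [0.971752]): 1 − (1 − 0.733447)(1 − 0.971752) = 0.9925

0.9925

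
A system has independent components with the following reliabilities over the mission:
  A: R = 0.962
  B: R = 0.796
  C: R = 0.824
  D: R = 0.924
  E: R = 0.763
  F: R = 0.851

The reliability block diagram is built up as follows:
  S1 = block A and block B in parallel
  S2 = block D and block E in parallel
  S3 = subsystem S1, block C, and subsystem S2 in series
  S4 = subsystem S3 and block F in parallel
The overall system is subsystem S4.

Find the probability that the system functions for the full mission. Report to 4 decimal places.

0.9706

Parallel (A and B): 1 − (1 − 0.962000)(1 − 0.796000) = 0.992248
Parallel (D and E): 1 − (1 − 0.924000)(1 − 0.763000) = 0.981988
Series ([0.992248], C, and [0.981988]): 0.992248 × 0.824000 × 0.981988 = 0.802886
Parallel ([0.802886] and F): 1 − (1 − 0.802886)(1 − 0.851000) = 0.9706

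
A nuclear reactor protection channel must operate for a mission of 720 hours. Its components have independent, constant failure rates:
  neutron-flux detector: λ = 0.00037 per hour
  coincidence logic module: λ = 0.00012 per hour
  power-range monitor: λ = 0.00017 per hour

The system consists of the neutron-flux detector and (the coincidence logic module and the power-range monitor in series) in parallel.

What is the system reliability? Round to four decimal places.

R(neutron-flux detector) = exp(−0.00037 × 720) = 0.766133
R(coincidence logic module) = exp(−0.00012 × 720) = 0.917227
R(power-range monitor) = exp(−0.00017 × 720) = 0.884794
Series (coincidence logic module and power-range monitor): 0.917227 × 0.884794 = 0.811557
Parallel (neutron-flux detector and [0.811557]): 1 − (1 − 0.766133)(1 − 0.811557) = 0.9559

0.9559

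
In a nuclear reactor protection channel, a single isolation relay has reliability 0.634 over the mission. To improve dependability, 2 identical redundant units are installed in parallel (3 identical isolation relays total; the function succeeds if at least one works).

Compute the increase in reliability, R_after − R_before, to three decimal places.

R_before = 0.634
R_after = 1 − (1 − 0.634)^3 = 0.951
ΔR = 0.951 − 0.634 = 0.317

0.317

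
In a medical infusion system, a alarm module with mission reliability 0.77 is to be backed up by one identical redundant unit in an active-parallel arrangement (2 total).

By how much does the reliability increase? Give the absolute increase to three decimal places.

R_before = 0.77
R_after = 1 − (1 − 0.77)^2 = 0.947
ΔR = 0.947 − 0.77 = 0.177

0.177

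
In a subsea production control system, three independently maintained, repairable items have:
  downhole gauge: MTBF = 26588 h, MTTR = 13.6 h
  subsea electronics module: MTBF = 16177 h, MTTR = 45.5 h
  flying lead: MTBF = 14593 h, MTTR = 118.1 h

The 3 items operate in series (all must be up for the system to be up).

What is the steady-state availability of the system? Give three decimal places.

A(downhole gauge) = MTBF/(MTBF+MTTR) = 26588/(26588+13.6) = 0.999489
A(subsea electronics module) = MTBF/(MTBF+MTTR) = 16177/(16177+45.5) = 0.997195
A(flying lead) = MTBF/(MTBF+MTTR) = 14593/(14593+118.1) = 0.991972
Series availability: 0.999489 × 0.997195 × 0.991972 = 0.989

0.989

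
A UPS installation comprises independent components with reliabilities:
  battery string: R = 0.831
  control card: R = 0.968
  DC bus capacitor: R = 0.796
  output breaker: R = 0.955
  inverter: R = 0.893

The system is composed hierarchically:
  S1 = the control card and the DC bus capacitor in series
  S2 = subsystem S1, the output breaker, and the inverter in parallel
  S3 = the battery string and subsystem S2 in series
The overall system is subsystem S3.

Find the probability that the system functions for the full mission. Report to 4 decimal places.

Series (control card and DC bus capacitor): 0.968000 × 0.796000 = 0.770528
Parallel ([0.770528], output breaker, and inverter): 1 − (1 − 0.770528)(1 − 0.955000)(1 − 0.893000) = 0.998895
Series (battery string and [0.998895]): 0.831000 × 0.998895 = 0.8301

0.8301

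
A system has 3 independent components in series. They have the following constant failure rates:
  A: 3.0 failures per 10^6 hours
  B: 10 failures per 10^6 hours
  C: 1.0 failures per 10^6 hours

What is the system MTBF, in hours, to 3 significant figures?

Series of exponential components: λ_sys = Σ λ_i
λ_sys = 0.0000030 + 0.000010 + 0.0000010 = 1.4000e-05 /h
MTBF = 1 / λ_sys = 71400 h

71400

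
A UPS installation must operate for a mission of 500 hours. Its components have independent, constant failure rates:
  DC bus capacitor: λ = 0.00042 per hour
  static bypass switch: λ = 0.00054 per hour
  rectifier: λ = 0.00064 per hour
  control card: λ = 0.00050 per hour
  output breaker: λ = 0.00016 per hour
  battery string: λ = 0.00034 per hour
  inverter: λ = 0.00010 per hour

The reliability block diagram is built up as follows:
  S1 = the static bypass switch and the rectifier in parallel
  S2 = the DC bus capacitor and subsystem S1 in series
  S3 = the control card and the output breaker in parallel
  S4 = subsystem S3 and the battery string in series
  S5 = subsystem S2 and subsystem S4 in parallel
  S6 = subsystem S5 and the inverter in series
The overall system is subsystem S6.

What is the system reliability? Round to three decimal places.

0.912

R(DC bus capacitor) = exp(−0.00042 × 500) = 0.81058
R(static bypass switch) = exp(−0.00054 × 500) = 0.76338
R(rectifier) = exp(−0.00064 × 500) = 0.72615
R(control card) = exp(−0.00050 × 500) = 0.77880
R(output breaker) = exp(−0.00016 × 500) = 0.92312
R(battery string) = exp(−0.00034 × 500) = 0.84366
R(inverter) = exp(−0.00010 × 500) = 0.95123
Parallel (static bypass switch and rectifier): 1 − (1 − 0.76338)(1 − 0.72615) = 0.93520
Series (DC bus capacitor and [0.93520]): 0.81058 × 0.93520 = 0.75805
Parallel (control card and output breaker): 1 − (1 − 0.77880)(1 − 0.92312) = 0.98299
Series ([0.98299] and battery string): 0.98299 × 0.84366 = 0.82931
Parallel ([0.75805] and [0.82931]): 1 − (1 − 0.75805)(1 − 0.82931) = 0.95870
Series ([0.95870] and inverter): 0.95870 × 0.95123 = 0.912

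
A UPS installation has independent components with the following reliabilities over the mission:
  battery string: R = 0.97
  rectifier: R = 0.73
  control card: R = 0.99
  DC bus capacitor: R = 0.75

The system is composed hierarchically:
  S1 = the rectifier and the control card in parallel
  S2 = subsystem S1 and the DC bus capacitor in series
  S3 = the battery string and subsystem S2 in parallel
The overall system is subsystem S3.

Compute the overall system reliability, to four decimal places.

0.9924

Parallel (rectifier and control card): 1 − (1 − 0.730000)(1 − 0.990000) = 0.997300
Series ([0.997300] and DC bus capacitor): 0.997300 × 0.750000 = 0.747975
Parallel (battery string and [0.747975]): 1 − (1 − 0.970000)(1 − 0.747975) = 0.9924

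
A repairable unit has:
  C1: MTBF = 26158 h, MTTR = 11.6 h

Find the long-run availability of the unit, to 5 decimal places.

A(C1) = MTBF/(MTBF+MTTR) = 26158/(26158+11.6) = 0.99956

0.99956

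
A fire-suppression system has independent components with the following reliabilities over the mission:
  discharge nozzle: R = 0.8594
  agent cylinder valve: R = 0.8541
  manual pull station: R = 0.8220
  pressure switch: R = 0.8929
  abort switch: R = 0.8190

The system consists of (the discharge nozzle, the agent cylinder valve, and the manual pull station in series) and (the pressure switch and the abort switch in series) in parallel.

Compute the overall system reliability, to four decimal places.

Series (discharge nozzle, agent cylinder valve, and manual pull station): 0.859400 × 0.854100 × 0.822000 = 0.603359
Series (pressure switch and abort switch): 0.892900 × 0.819000 = 0.731285
Parallel ([0.603359] and [0.731285]): 1 − (1 − 0.603359)(1 − 0.731285) = 0.8934

0.8934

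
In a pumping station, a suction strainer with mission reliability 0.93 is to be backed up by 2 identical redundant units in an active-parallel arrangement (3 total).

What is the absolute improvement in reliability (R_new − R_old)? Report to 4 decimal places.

R_before = 0.93
R_after = 1 − (1 − 0.93)^3 = 0.9997
ΔR = 0.9997 − 0.93 = 0.0697

0.0697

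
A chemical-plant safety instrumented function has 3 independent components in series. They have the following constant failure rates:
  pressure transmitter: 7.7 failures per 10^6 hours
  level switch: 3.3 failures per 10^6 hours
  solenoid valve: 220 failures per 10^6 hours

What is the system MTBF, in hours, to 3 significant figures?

4330

Series of exponential components: λ_sys = Σ λ_i
λ_sys = 0.0000077 + 0.0000033 + 0.00022 = 2.3100e-04 /h
MTBF = 1 / λ_sys = 4330 h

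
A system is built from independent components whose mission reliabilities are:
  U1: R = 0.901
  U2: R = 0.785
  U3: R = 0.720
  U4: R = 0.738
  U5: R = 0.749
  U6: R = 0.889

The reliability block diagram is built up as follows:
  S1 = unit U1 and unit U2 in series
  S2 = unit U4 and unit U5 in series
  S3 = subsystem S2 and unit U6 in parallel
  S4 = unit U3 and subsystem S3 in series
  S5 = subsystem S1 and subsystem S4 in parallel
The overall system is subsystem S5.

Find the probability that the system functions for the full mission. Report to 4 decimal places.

0.9076

Series (U1 and U2): 0.901000 × 0.785000 = 0.707285
Series (U4 and U5): 0.738000 × 0.749000 = 0.552762
Parallel ([0.552762] and U6): 1 − (1 − 0.552762)(1 − 0.889000) = 0.950357
Series (U3 and [0.950357]): 0.720000 × 0.950357 = 0.684257
Parallel ([0.707285] and [0.684257]): 1 − (1 − 0.707285)(1 − 0.684257) = 0.9076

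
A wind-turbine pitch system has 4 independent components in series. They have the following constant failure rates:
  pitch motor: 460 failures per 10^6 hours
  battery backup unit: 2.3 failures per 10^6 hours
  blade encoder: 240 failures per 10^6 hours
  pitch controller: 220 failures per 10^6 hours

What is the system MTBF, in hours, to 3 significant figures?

1080

Series of exponential components: λ_sys = Σ λ_i
λ_sys = 0.00046 + 0.0000023 + 0.00024 + 0.00022 = 9.2230e-04 /h
MTBF = 1 / λ_sys = 1080 h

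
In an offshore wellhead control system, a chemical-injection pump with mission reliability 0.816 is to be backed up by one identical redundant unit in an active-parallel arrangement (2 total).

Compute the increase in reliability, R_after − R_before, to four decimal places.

R_before = 0.816
R_after = 1 − (1 − 0.816)^2 = 0.9661
ΔR = 0.9661 − 0.816 = 0.1501

0.1501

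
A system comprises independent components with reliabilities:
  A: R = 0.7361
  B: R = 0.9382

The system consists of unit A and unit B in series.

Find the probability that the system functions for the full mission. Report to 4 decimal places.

0.6906

Series (A and B): 0.736100 × 0.938200 = 0.6906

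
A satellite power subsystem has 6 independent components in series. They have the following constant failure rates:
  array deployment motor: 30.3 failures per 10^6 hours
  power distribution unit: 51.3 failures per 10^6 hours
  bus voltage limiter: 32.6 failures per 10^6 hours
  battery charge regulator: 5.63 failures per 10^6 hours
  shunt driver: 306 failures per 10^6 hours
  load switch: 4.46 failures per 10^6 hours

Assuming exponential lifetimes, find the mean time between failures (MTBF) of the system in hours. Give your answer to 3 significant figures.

Series of exponential components: λ_sys = Σ λ_i
λ_sys = 0.0000303 + 0.0000513 + 0.0000326 + 0.00000563 + 0.000306 + 0.00000446 = 4.3029e-04 /h
MTBF = 1 / λ_sys = 2320 h

2320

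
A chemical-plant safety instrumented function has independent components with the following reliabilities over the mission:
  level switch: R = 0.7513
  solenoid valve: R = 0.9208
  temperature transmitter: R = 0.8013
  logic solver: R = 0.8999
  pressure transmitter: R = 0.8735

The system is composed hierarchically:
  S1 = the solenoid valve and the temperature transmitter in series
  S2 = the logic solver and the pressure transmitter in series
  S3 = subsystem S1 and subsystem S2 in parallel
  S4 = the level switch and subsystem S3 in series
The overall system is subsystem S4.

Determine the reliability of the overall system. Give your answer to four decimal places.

0.7092

Series (solenoid valve and temperature transmitter): 0.920800 × 0.801300 = 0.737837
Series (logic solver and pressure transmitter): 0.899900 × 0.873500 = 0.786063
Parallel ([0.737837] and [0.786063]): 1 − (1 − 0.737837)(1 − 0.786063) = 0.943914
Series (level switch and [0.943914]): 0.751300 × 0.943914 = 0.7092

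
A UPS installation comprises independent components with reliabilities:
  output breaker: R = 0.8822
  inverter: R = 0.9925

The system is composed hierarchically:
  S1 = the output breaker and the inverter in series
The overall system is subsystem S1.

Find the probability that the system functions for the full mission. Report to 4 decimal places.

Series (output breaker and inverter): 0.882200 × 0.992500 = 0.8756

0.8756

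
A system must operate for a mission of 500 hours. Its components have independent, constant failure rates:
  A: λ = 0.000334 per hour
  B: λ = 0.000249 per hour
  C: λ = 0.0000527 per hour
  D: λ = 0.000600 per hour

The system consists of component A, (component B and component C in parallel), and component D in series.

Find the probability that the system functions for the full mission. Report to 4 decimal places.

0.6250

R(A) = exp(−0.000334 × 500) = 0.846200
R(B) = exp(−0.000249 × 500) = 0.882938
R(C) = exp(−0.0000527 × 500) = 0.973994
R(D) = exp(−0.000600 × 500) = 0.740818
Parallel (B and C): 1 − (1 − 0.882938)(1 − 0.973994) = 0.996956
Series (A, [0.996956], and D): 0.846200 × 0.996956 × 0.740818 = 0.6250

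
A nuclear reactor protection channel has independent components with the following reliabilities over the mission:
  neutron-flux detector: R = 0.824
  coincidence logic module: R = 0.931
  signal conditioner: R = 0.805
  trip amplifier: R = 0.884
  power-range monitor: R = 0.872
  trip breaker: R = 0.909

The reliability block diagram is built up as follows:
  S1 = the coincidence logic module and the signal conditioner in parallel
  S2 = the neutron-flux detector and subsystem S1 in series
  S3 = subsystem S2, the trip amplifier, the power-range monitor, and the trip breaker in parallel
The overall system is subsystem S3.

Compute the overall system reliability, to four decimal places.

Parallel (coincidence logic module and signal conditioner): 1 − (1 − 0.931000)(1 − 0.805000) = 0.986545
Series (neutron-flux detector and [0.986545]): 0.824000 × 0.986545 = 0.812913
Parallel ([0.812913], trip amplifier, power-range monitor, and trip breaker): 1 − (1 − 0.812913)(1 − 0.884000)(1 − 0.872000)(1 − 0.909000) = 0.9997

0.9997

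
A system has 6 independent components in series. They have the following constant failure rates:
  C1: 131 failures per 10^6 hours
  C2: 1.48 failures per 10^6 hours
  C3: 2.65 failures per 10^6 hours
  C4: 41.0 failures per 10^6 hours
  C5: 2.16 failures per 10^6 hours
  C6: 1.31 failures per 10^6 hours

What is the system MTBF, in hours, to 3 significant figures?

5570

Series of exponential components: λ_sys = Σ λ_i
λ_sys = 0.000131 + 0.00000148 + 0.00000265 + 0.0000410 + 0.00000216 + 0.00000131 = 1.7960e-04 /h
MTBF = 1 / λ_sys = 5570 h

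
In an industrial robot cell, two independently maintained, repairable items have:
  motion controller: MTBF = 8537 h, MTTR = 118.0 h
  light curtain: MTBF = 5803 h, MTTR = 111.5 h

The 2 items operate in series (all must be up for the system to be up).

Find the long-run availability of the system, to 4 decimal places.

A(motion controller) = MTBF/(MTBF+MTTR) = 8537/(8537+118.0) = 0.986366
A(light curtain) = MTBF/(MTBF+MTTR) = 5803/(5803+111.5) = 0.981148
Series availability: 0.986366 × 0.981148 = 0.9678

0.9678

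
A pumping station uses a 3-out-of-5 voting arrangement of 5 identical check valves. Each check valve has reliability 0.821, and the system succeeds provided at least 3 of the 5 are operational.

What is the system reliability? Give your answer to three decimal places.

0.957

R = Σ_{i=3}^{5} C(5,i) p^i (1−p)^{5−i} with p = 0.821
C(5,3)·0.821^3·0.179^2 = 0.17731
C(5,4)·0.821^4·0.179^1 = 0.40663
C(5,5)·0.821^5·0.179^0 = 0.37301
Sum = 0.957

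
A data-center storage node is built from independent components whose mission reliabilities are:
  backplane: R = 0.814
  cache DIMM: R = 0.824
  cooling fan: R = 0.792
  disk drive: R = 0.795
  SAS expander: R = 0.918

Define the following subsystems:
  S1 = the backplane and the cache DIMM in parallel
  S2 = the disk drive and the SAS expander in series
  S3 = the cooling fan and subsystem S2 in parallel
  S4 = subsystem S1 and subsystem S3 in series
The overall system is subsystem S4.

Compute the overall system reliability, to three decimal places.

0.913

Parallel (backplane and cache DIMM): 1 − (1 − 0.81400)(1 − 0.82400) = 0.96726
Series (disk drive and SAS expander): 0.79500 × 0.91800 = 0.72981
Parallel (cooling fan and [0.72981]): 1 − (1 − 0.79200)(1 − 0.72981) = 0.94380
Series ([0.96726] and [0.94380]): 0.96726 × 0.94380 = 0.913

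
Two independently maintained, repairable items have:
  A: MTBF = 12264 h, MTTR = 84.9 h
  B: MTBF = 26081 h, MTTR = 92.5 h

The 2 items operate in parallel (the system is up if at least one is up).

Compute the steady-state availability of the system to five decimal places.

A(A) = MTBF/(MTBF+MTTR) = 12264/(12264+84.9) = 0.993125
A(B) = MTBF/(MTBF+MTTR) = 26081/(26081+92.5) = 0.996466
Parallel availability: 1 − (1 − 0.993125)(1 − 0.996466) = 0.99998

0.99998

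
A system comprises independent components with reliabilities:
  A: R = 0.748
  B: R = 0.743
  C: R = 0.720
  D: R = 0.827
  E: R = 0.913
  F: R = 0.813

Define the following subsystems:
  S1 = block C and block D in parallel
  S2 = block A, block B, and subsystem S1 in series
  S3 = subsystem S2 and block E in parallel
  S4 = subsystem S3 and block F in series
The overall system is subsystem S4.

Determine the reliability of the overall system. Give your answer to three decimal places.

0.780

Parallel (C and D): 1 − (1 − 0.72000)(1 − 0.82700) = 0.95156
Series (A, B, and [0.95156]): 0.74800 × 0.74300 × 0.95156 = 0.52884
Parallel ([0.52884] and E): 1 − (1 − 0.52884)(1 − 0.91300) = 0.95901
Series ([0.95901] and F): 0.95901 × 0.81300 = 0.780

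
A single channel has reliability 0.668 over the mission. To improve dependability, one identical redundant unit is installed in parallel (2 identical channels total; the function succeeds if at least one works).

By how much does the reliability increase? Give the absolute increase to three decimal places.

0.222

R_before = 0.668
R_after = 1 − (1 − 0.668)^2 = 0.890
ΔR = 0.890 − 0.668 = 0.222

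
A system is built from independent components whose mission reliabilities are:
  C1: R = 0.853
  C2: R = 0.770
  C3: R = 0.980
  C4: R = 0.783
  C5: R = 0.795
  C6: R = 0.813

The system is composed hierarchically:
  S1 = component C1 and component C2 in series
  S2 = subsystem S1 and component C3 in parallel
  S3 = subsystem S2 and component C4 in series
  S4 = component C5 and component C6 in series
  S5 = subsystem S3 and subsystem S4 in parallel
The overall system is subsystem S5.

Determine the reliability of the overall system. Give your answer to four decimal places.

Series (C1 and C2): 0.853000 × 0.770000 = 0.656810
Parallel ([0.656810] and C3): 1 − (1 − 0.656810)(1 − 0.980000) = 0.993136
Series ([0.993136] and C4): 0.993136 × 0.783000 = 0.777625
Series (C5 and C6): 0.795000 × 0.813000 = 0.646335
Parallel ([0.777625] and [0.646335]): 1 − (1 − 0.777625)(1 − 0.646335) = 0.9214

0.9214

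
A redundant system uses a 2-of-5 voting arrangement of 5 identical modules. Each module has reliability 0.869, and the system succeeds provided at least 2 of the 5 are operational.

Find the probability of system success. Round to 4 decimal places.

0.9987

R = Σ_{i=2}^{5} C(5,i) p^i (1−p)^{5−i} with p = 0.869
C(5,2)·0.869^2·0.131^3 = 0.016977
C(5,3)·0.869^3·0.131^2 = 0.112616
C(5,4)·0.869^4·0.131^1 = 0.373526
C(5,5)·0.869^5·0.131^0 = 0.495563
Sum = 0.9987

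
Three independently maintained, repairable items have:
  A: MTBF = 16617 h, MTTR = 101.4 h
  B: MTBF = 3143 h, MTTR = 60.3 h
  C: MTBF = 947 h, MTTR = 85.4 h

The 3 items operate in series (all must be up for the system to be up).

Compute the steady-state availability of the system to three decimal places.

0.895

A(A) = MTBF/(MTBF+MTTR) = 16617/(16617+101.4) = 0.993935
A(B) = MTBF/(MTBF+MTTR) = 3143/(3143+60.3) = 0.981176
A(C) = MTBF/(MTBF+MTTR) = 947/(947+85.4) = 0.917280
Series availability: 0.993935 × 0.981176 × 0.917280 = 0.895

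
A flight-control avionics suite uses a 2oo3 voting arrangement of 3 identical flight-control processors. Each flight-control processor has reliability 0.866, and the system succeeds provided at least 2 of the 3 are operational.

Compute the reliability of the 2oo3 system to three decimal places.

R = Σ_{i=2}^{3} C(3,i) p^i (1−p)^{3−i} with p = 0.866
C(3,2)·0.866^2·0.134^1 = 0.30148
C(3,3)·0.866^3·0.134^0 = 0.64946
Sum = 0.951

0.951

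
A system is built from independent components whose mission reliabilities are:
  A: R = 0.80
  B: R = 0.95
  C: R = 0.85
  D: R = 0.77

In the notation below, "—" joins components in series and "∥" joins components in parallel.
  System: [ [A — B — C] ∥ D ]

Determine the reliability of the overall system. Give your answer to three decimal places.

0.919

Series (A, B, and C): 0.80000 × 0.95000 × 0.85000 = 0.64600
Parallel ([0.64600] and D): 1 − (1 − 0.64600)(1 − 0.77000) = 0.919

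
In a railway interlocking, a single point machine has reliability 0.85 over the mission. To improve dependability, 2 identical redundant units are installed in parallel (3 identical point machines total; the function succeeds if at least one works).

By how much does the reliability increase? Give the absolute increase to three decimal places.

R_before = 0.85
R_after = 1 − (1 − 0.85)^3 = 0.997
ΔR = 0.997 − 0.85 = 0.147

0.147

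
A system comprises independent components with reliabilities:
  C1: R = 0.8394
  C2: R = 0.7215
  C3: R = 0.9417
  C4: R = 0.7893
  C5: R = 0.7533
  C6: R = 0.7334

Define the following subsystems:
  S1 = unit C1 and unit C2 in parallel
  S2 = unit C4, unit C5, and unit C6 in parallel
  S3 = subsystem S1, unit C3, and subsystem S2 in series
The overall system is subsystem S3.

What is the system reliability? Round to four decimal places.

Parallel (C1 and C2): 1 − (1 − 0.839400)(1 − 0.721500) = 0.955273
Parallel (C4, C5, and C6): 1 − (1 − 0.789300)(1 − 0.753300)(1 − 0.733400) = 0.986142
Series ([0.955273], C3, and [0.986142]): 0.955273 × 0.941700 × 0.986142 = 0.8871

0.8871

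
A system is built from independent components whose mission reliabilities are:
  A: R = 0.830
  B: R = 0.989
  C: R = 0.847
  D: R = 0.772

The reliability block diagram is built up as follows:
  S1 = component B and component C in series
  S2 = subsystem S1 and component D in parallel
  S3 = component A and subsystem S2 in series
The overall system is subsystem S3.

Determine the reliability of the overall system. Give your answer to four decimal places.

Series (B and C): 0.989000 × 0.847000 = 0.837683
Parallel ([0.837683] and D): 1 − (1 − 0.837683)(1 − 0.772000) = 0.962992
Series (A and [0.962992]): 0.830000 × 0.962992 = 0.7993

0.7993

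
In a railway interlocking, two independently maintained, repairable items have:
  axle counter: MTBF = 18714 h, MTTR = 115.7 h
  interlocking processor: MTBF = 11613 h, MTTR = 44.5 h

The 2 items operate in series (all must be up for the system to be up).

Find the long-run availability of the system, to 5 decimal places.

0.99006

A(axle counter) = MTBF/(MTBF+MTTR) = 18714/(18714+115.7) = 0.993855
A(interlocking processor) = MTBF/(MTBF+MTTR) = 11613/(11613+44.5) = 0.996183
Series availability: 0.993855 × 0.996183 = 0.99006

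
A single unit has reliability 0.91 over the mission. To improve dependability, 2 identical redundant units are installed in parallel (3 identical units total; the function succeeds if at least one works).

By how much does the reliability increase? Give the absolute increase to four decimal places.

R_before = 0.91
R_after = 1 − (1 − 0.91)^3 = 0.9993
ΔR = 0.9993 − 0.91 = 0.0893

0.0893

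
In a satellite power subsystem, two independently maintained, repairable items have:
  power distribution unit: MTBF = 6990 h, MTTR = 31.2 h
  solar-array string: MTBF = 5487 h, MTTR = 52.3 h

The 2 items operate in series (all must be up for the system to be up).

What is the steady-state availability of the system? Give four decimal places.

A(power distribution unit) = MTBF/(MTBF+MTTR) = 6990/(6990+31.2) = 0.995556
A(solar-array string) = MTBF/(MTBF+MTTR) = 5487/(5487+52.3) = 0.990558
Series availability: 0.995556 × 0.990558 = 0.9862

0.9862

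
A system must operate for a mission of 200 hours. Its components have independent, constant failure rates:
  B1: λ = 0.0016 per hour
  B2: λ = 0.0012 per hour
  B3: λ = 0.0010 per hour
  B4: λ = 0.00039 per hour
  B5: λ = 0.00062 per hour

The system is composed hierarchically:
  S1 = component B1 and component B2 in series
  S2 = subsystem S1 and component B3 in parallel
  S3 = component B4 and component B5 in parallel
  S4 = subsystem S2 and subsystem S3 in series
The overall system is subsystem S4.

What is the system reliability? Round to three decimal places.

0.914

R(B1) = exp(−0.0016 × 200) = 0.72615
R(B2) = exp(−0.0012 × 200) = 0.78663
R(B3) = exp(−0.0010 × 200) = 0.81873
R(B4) = exp(−0.00039 × 200) = 0.92496
R(B5) = exp(−0.00062 × 200) = 0.88338
Series (B1 and B2): 0.72615 × 0.78663 = 0.57121
Parallel ([0.57121] and B3): 1 − (1 − 0.57121)(1 − 0.81873) = 0.92227
Parallel (B4 and B5): 1 − (1 − 0.92496)(1 − 0.88338) = 0.99125
Series ([0.92227] and [0.99125]): 0.92227 × 0.99125 = 0.914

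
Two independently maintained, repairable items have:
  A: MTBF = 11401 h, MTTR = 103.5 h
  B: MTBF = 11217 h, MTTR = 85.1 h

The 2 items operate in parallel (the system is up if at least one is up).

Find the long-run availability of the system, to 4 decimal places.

0.9999

A(A) = MTBF/(MTBF+MTTR) = 11401/(11401+103.5) = 0.991004
A(B) = MTBF/(MTBF+MTTR) = 11217/(11217+85.1) = 0.992470
Parallel availability: 1 − (1 − 0.991004)(1 − 0.992470) = 0.9999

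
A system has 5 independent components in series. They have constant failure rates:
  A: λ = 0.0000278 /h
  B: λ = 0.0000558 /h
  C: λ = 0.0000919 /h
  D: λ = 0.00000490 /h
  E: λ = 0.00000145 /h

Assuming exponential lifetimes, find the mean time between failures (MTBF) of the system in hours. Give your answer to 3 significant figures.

Series of exponential components: λ_sys = Σ λ_i
λ_sys = 0.0000278 + 0.0000558 + 0.0000919 + 0.00000490 + 0.00000145 = 1.8185e-04 /h
MTBF = 1 / λ_sys = 5500 h

5500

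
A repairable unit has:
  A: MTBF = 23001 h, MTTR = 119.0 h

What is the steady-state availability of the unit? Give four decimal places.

0.9949

A(A) = MTBF/(MTBF+MTTR) = 23001/(23001+119.0) = 0.9949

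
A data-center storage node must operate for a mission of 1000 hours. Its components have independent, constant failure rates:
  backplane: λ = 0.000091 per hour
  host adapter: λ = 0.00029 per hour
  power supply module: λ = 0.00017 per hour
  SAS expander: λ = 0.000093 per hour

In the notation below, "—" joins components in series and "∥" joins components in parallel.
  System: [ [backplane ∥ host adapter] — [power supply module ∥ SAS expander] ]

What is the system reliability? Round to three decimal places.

0.965

R(backplane) = exp(−0.000091 × 1000) = 0.91302
R(host adapter) = exp(−0.00029 × 1000) = 0.74826
R(power supply module) = exp(−0.00017 × 1000) = 0.84366
R(SAS expander) = exp(−0.000093 × 1000) = 0.91119
Parallel (backplane and host adapter): 1 − (1 − 0.91302)(1 − 0.74826) = 0.97810
Parallel (power supply module and SAS expander): 1 − (1 − 0.84366)(1 − 0.91119) = 0.98612
Series ([0.97810] and [0.98612]): 0.97810 × 0.98612 = 0.965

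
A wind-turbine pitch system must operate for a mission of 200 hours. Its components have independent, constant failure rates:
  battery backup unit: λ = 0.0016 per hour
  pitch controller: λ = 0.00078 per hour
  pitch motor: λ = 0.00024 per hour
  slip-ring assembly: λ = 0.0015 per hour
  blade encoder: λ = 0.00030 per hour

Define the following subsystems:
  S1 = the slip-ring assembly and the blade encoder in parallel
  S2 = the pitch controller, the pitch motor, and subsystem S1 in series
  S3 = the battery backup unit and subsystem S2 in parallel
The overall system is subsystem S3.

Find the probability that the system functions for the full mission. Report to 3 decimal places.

R(battery backup unit) = exp(−0.0016 × 200) = 0.72615
R(pitch controller) = exp(−0.00078 × 200) = 0.85556
R(pitch motor) = exp(−0.00024 × 200) = 0.95313
R(slip-ring assembly) = exp(−0.0015 × 200) = 0.74082
R(blade encoder) = exp(−0.00030 × 200) = 0.94176
Parallel (slip-ring assembly and blade encoder): 1 − (1 − 0.74082)(1 − 0.94176) = 0.98491
Series (pitch controller, pitch motor, and [0.98491]): 0.85556 × 0.95313 × 0.98491 = 0.80315
Parallel (battery backup unit and [0.80315]): 1 − (1 − 0.72615)(1 − 0.80315) = 0.946

0.946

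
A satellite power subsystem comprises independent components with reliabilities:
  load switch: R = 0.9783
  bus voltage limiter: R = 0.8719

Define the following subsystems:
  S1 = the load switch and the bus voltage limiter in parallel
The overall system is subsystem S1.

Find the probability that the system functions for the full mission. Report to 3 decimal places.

Parallel (load switch and bus voltage limiter): 1 − (1 − 0.97830)(1 − 0.87190) = 0.997

0.997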